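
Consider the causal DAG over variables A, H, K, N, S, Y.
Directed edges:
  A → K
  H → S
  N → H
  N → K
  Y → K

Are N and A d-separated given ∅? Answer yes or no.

Yes — N ⊥ A | ∅.

Bayes-Ball from N | ∅ reaches {H,K,S}.
A ∉ reach(N|∅) ⇒ N ⊥ A | ∅.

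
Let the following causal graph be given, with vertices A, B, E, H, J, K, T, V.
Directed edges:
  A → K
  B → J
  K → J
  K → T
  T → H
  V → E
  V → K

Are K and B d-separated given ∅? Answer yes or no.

Yes — K ⊥ B | ∅.

Bayes-Ball from K | ∅ reaches {A,E,H,J,T,V}.
B ∉ reach(K|∅) ⇒ K ⊥ B | ∅.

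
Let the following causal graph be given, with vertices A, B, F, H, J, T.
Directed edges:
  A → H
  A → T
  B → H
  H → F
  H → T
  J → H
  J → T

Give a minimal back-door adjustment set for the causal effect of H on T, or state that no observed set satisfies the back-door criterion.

H→T: minimal back-door set {A, J}.

desc(H)\{H}={F,T}; candidates ⊆ {A,B,J}.
size 0: {}; under {} H still reaches {A,B,J,T} ∋ T.
size 1: {A}, {B}, {J}; under {A} H still reaches {B,J,T} ∋ T.
{A,J}: H⊥T given {A,J} in G with H→· removed — back-door holds.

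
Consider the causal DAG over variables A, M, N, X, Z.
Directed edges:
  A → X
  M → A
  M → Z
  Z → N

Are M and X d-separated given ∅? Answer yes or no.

No — M and X are d-connected given ∅.

Bayes-Ball from M | ∅ reaches {A,N,X,Z}.
X ∈ reach(M|∅) ⇒ M ⊥̸ X | ∅.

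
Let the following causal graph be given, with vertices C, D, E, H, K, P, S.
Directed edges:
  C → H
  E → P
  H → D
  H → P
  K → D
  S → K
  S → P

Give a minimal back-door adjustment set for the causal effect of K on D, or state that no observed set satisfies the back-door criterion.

desc(K)\{K}={D}; candidates ⊆ {C,E,H,P,S}.
∅: K⊥D given ∅ in G with K→· removed — back-door holds.

K→D: minimal back-door set ∅.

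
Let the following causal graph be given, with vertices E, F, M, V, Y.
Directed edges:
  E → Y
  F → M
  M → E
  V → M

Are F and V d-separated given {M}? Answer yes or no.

Bayes-Ball from F | {M} reaches {V}.
V ∈ reach(F|{M}) ⇒ F ⊥̸ V | {M}.

No — F and V are d-connected given {M}.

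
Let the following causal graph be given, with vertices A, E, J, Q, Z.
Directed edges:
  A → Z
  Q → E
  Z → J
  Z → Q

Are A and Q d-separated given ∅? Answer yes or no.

No — A and Q are d-connected given ∅.

Bayes-Ball from A | ∅ reaches {E,J,Q,Z}.
Q ∈ reach(A|∅) ⇒ A ⊥̸ Q | ∅.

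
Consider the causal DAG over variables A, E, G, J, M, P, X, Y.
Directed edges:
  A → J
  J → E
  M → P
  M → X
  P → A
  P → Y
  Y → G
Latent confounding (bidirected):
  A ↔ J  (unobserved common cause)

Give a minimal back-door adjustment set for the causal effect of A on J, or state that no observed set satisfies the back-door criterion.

A→J: no observed back-door set.

desc(A)\{A}={E,J}; candidates ⊆ {G,M,P,X,Y}.
A↔J: latent back-door arc(s) into A.
size 0: {}; under {} A still reaches {E,G,J,M,P,X,Y} ∋ J.
size 1: {G}, {M}, {P} …(+2); under {G} A still reaches {E,J,M,P,X,Y} ∋ J.
size 2: {G,M}, {G,P}, {G,X} …(+7); under {G,M} A still reaches {E,J,P,Y} ∋ J.
A↔J cannot be blocked by any observed set — no back-door set.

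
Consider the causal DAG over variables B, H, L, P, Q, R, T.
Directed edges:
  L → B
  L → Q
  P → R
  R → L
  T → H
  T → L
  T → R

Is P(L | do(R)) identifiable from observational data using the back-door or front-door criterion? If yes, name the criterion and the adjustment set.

desc(R)\{R}={B,L,Q}; candidates ⊆ {H,P,T}.
size 0: {}; under {} R still reaches {B,H,L,P,Q,T} ∋ L.
{T}: R⊥L given {T} in G with R→· removed — back-door holds.
P(L|do(R)) = Σ_{T} P(L|R,T)·P(T).

P(L|do(R)): backdoor, adjust for {T}.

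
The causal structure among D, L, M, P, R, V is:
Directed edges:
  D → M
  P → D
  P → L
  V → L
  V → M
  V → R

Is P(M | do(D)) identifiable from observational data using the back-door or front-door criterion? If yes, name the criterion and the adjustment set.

desc(D)\{D}={M}; candidates ⊆ {L,P,R,V}.
∅: D⊥M given ∅ in G with D→· removed — back-door holds.
P(M|do(D)) = P(M|D) — no adjustment needed.

P(M|do(D)): backdoor, adjust for ∅.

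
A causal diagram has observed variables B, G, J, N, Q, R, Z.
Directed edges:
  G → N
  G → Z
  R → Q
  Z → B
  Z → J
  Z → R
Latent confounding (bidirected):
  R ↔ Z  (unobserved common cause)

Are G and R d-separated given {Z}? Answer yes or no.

No — G and R are d-connected given {Z}.

Bayes-Ball from G | {Z} reaches {N,Q,R}.
R ∈ reach(G|{Z}) ⇒ G ⊥̸ R | {Z}.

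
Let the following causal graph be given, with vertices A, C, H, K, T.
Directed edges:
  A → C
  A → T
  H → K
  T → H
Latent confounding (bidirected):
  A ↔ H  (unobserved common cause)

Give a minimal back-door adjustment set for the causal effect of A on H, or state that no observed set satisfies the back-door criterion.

A→H: no observed back-door set.

desc(A)\{A}={C,H,K,T}; candidates ⊆ {—}.
A↔H: latent back-door arc(s) into A.
size 0: {}; under {} A still reaches {H,K} ∋ H.
A↔H cannot be blocked by any observed set — no back-door set.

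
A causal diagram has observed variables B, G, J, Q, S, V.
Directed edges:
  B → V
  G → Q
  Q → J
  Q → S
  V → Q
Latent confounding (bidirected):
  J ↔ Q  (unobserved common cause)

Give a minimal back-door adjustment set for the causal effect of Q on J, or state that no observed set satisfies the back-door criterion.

Q→J: no observed back-door set.

desc(Q)\{Q}={J,S}; candidates ⊆ {B,G,V}.
Q↔J: latent back-door arc(s) into Q.
size 0: {}; under {} Q still reaches {B,G,J,V} ∋ J.
size 1: {B}, {G}, {V}; under {B} Q still reaches {G,J,V} ∋ J.
size 2: {B,G}, {B,V}, {G,V}; under {B,G} Q still reaches {J,V} ∋ J.
Q↔J cannot be blocked by any observed set — no back-door set.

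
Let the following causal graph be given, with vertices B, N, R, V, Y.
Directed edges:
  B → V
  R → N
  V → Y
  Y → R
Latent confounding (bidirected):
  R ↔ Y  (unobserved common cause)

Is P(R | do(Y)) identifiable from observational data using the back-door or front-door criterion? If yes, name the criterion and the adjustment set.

desc(Y)\{Y}={N,R}; candidates ⊆ {B,V}.
Y↔R: latent back-door arc(s) into Y.
size 0: {}; under {} Y still reaches {B,N,R,V} ∋ R.
size 1: {B}, {V}; under {B} Y still reaches {N,R,V} ∋ R.
size 2: {B,V}; under {B,V} Y still reaches {N,R} ∋ R.
Y↔R cannot be blocked by any observed set — no back-door set.
No mediator lies on a directed Y→…→R path.
Neither criterion identifies P(R|do(Y)) in this graph.

P(R|do(Y)): not identifiable (no BD/FD set).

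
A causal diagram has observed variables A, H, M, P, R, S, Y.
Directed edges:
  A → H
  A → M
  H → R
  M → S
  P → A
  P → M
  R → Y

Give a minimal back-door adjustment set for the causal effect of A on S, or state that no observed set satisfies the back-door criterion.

A→S: minimal back-door set {P}.

desc(A)\{A}={H,M,R,S,Y}; candidates ⊆ {P}.
size 0: {}; under {} A still reaches {M,P,S} ∋ S.
{P}: A⊥S given {P} in G with A→· removed — back-door holds.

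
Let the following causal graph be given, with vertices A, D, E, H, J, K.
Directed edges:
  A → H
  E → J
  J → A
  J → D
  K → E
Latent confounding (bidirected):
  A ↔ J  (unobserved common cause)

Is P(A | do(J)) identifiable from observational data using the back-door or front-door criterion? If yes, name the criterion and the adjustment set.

desc(J)\{J}={A,D,H}; candidates ⊆ {E,K}.
J↔A: latent back-door arc(s) into J.
size 0: {}; under {} J still reaches {A,E,H,K} ∋ A.
size 1: {E}, {K}; under {E} J still reaches {A,H} ∋ A.
size 2: {E,K}; under {E,K} J still reaches {A,H} ∋ A.
J↔A cannot be blocked by any observed set — no back-door set.
No mediator lies on a directed J→…→A path.
Neither criterion identifies P(A|do(J)) in this graph.

P(A|do(J)): not identifiable (no BD/FD set).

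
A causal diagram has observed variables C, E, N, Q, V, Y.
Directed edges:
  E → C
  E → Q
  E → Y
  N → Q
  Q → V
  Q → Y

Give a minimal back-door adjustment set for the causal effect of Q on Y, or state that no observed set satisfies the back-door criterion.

desc(Q)\{Q}={V,Y}; candidates ⊆ {C,E,N}.
size 0: {}; under {} Q still reaches {C,E,N,Y} ∋ Y.
{E}: Q⊥Y given {E} in G with Q→· removed — back-door holds.

Q→Y: minimal back-door set {E}.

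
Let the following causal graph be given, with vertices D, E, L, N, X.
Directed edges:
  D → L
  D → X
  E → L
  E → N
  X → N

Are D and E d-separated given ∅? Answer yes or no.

Yes — D ⊥ E | ∅.

Bayes-Ball from D | ∅ reaches {L,N,X}.
E ∉ reach(D|∅) ⇒ D ⊥ E | ∅.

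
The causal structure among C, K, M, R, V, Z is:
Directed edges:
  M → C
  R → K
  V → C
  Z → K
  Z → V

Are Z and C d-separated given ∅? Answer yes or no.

No — Z and C are d-connected given ∅.

Bayes-Ball from Z | ∅ reaches {C,K,V}.
C ∈ reach(Z|∅) ⇒ Z ⊥̸ C | ∅.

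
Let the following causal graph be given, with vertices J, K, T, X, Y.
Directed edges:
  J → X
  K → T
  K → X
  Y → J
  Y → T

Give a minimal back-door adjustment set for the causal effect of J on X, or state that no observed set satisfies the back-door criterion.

J→X: minimal back-door set ∅.

desc(J)\{J}={X}; candidates ⊆ {K,T,Y}.
∅: J⊥X given ∅ in G with J→· removed — back-door holds.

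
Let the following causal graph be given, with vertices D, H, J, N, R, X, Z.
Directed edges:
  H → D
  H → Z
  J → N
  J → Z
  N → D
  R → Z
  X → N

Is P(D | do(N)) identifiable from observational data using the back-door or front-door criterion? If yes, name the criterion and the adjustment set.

P(D|do(N)): backdoor, adjust for ∅.

desc(N)\{N}={D}; candidates ⊆ {H,J,R,X,Z}.
∅: N⊥D given ∅ in G with N→· removed — back-door holds.
P(D|do(N)) = P(D|N) — no adjustment needed.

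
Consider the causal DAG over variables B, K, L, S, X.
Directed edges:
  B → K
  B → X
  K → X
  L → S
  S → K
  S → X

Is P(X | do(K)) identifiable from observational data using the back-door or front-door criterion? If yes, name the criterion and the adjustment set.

desc(K)\{K}={X}; candidates ⊆ {B,L,S}.
size 0: {}; under {} K still reaches {B,L,S,X} ∋ X.
size 1: {B}, {L}, {S}; under {B} K still reaches {L,S,X} ∋ X.
{B,S}: K⊥X given {B,S} in G with K→· removed — back-door holds.
P(X|do(K)) = Σ_{B,S} P(X|K,B,S)·P(B,S).

P(X|do(K)): backdoor, adjust for {B, S}.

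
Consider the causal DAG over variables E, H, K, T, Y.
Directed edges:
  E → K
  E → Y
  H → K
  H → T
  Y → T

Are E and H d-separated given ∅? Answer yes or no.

Bayes-Ball from E | ∅ reaches {K,T,Y}.
H ∉ reach(E|∅) ⇒ E ⊥ H | ∅.

Yes — E ⊥ H | ∅.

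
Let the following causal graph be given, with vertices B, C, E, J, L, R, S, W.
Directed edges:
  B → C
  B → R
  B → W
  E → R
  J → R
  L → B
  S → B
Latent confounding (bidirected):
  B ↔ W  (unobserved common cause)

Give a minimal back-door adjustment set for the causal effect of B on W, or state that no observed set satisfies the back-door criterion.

B→W: no observed back-door set.

desc(B)\{B}={C,R,W}; candidates ⊆ {E,J,L,S}.
B↔W: latent back-door arc(s) into B.
size 0: {}; under {} B still reaches {L,S,W} ∋ W.
size 1: {E}, {J}, {L} …(+1); under {E} B still reaches {L,S,W} ∋ W.
size 2: {E,J}, {E,L}, {E,S} …(+3); under {E,J} B still reaches {L,S,W} ∋ W.
B↔W cannot be blocked by any observed set — no back-door set.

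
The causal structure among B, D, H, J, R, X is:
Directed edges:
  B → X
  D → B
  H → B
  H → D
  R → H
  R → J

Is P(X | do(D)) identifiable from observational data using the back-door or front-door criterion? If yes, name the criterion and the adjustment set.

desc(D)\{D}={B,X}; candidates ⊆ {H,J,R}.
size 0: {}; under {} D still reaches {B,H,J,R,X} ∋ X.
{H}: D⊥X given {H} in G with D→· removed — back-door holds.
P(X|do(D)) = Σ_{H} P(X|D,H)·P(H).

P(X|do(D)): backdoor, adjust for {H}.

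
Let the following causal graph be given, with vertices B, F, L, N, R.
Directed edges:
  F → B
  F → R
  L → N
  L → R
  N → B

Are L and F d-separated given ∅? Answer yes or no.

Yes — L ⊥ F | ∅.

Bayes-Ball from L | ∅ reaches {B,N,R}.
F ∉ reach(L|∅) ⇒ L ⊥ F | ∅.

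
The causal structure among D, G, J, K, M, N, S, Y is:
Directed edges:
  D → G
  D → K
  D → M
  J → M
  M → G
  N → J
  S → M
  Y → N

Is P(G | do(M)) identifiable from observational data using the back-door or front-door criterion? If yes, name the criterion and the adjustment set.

P(G|do(M)): backdoor, adjust for {D}.

desc(M)\{M}={G}; candidates ⊆ {D,J,K,N,S,Y}.
size 0: {}; under {} M still reaches {D,G,J,K,N,S,Y} ∋ G.
{D}: M⊥G given {D} in G with M→· removed — back-door holds.
P(G|do(M)) = Σ_{D} P(G|M,D)·P(D).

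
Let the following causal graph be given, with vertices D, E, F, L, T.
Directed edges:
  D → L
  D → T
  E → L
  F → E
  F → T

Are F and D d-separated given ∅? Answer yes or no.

Bayes-Ball from F | ∅ reaches {E,L,T}.
D ∉ reach(F|∅) ⇒ F ⊥ D | ∅.

Yes — F ⊥ D | ∅.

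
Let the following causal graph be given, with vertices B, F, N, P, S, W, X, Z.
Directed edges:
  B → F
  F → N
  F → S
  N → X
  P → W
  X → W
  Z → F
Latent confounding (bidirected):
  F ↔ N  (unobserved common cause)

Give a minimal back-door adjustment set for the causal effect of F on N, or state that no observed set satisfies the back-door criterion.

desc(F)\{F}={N,S,W,X}; candidates ⊆ {B,P,Z}.
F↔N: latent back-door arc(s) into F.
size 0: {}; under {} F still reaches {B,N,W,X,Z} ∋ N.
size 1: {B}, {P}, {Z}; under {B} F still reaches {N,W,X,Z} ∋ N.
size 2: {B,P}, {B,Z}, {P,Z}; under {B,P} F still reaches {N,W,X,Z} ∋ N.
F↔N cannot be blocked by any observed set — no back-door set.

F→N: no observed back-door set.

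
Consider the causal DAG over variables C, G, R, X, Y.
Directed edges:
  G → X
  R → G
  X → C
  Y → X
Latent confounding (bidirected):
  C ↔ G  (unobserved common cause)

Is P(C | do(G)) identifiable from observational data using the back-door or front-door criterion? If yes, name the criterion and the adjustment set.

desc(G)\{G}={C,X}; candidates ⊆ {R,Y}.
G↔C: latent back-door arc(s) into G.
size 0: {}; under {} G still reaches {C,R} ∋ C.
size 1: {R}, {Y}; under {R} G still reaches {C} ∋ C.
size 2: {R,Y}; under {R,Y} G still reaches {C} ∋ C.
G↔C cannot be blocked by any observed set — no back-door set.
{X}: (i) intercepts every directed G→C path; (ii) no back-door G→{X}; (iii) {G} blocks every back-door {X}→C. Front-door holds.
P(C|do(G)) = Σ_{X} P(X|G) Σ_{G'} P(C|X,G')P(G').

P(C|do(G)): frontdoor, adjust for {X}.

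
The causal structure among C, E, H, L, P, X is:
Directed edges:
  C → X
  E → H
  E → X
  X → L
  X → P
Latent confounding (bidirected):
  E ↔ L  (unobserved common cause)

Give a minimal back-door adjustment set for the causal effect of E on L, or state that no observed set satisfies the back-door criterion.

E→L: no observed back-door set.

desc(E)\{E}={H,L,P,X}; candidates ⊆ {C}.
E↔L: latent back-door arc(s) into E.
size 0: {}; under {} E still reaches {L} ∋ L.
size 1: {C}; under {C} E still reaches {L} ∋ L.
E↔L cannot be blocked by any observed set — no back-door set.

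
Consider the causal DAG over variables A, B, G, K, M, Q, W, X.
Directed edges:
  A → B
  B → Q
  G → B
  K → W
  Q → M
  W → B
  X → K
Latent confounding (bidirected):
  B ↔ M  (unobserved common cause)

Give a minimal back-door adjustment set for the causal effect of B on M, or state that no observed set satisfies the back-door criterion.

desc(B)\{B}={M,Q}; candidates ⊆ {A,G,K,W,X}.
B↔M: latent back-door arc(s) into B.
size 0: {}; under {} B still reaches {A,G,K,M,W,X} ∋ M.
size 1: {A}, {G}, {K} …(+2); under {A} B still reaches {G,K,M,W,X} ∋ M.
size 2: {A,G}, {A,K}, {A,W} …(+7); under {A,G} B still reaches {K,M,W,X} ∋ M.
B↔M cannot be blocked by any observed set — no back-door set.

B→M: no observed back-door set.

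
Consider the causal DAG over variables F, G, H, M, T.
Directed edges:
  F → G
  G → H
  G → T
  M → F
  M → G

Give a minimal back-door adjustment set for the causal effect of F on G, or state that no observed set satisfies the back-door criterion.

desc(F)\{F}={G,H,T}; candidates ⊆ {M}.
size 0: {}; under {} F still reaches {G,H,M,T} ∋ G.
{M}: F⊥G given {M} in G with F→· removed — back-door holds.

F→G: minimal back-door set {M}.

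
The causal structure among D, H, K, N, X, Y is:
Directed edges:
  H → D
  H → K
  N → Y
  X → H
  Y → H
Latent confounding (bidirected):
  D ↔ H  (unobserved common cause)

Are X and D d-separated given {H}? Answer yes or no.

Bayes-Ball from X | {H} reaches {D,N,Y}.
D ∈ reach(X|{H}) ⇒ X ⊥̸ D | {H}.

No — X and D are d-connected given {H}.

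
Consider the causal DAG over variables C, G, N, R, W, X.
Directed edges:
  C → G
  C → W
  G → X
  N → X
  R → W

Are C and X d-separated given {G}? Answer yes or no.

Bayes-Ball from C | {G} reaches {W}.
X ∉ reach(C|{G}) ⇒ C ⊥ X | {G}.

Yes — C ⊥ X | {G}.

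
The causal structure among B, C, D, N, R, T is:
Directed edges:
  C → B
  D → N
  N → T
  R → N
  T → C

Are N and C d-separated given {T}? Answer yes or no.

Yes — N ⊥ C | {T}.

Bayes-Ball from N | {T} reaches {D,R}.
C ∉ reach(N|{T}) ⇒ N ⊥ C | {T}.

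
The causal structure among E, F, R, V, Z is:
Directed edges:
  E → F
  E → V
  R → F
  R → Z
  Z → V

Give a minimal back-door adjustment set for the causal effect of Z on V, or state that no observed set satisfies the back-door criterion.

desc(Z)\{Z}={V}; candidates ⊆ {E,F,R}.
∅: Z⊥V given ∅ in G with Z→· removed — back-door holds.

Z→V: minimal back-door set ∅.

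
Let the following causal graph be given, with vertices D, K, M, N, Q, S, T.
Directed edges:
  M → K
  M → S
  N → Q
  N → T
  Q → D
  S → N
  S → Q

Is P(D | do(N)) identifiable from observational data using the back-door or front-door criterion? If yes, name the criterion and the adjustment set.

desc(N)\{N}={D,Q,T}; candidates ⊆ {K,M,S}.
size 0: {}; under {} N still reaches {D,K,M,Q,S} ∋ D.
{S}: N⊥D given {S} in G with N→· removed — back-door holds.
P(D|do(N)) = Σ_{S} P(D|N,S)·P(S).

P(D|do(N)): backdoor, adjust for {S}.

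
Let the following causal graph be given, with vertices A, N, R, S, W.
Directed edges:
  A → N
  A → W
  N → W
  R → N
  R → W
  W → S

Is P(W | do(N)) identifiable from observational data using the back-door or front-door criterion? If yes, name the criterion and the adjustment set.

P(W|do(N)): backdoor, adjust for {A, R}.

desc(N)\{N}={S,W}; candidates ⊆ {A,R}.
size 0: {}; under {} N still reaches {A,R,S,W} ∋ W.
size 1: {A}, {R}; under {A} N still reaches {R,S,W} ∋ W.
{A,R}: N⊥W given {A,R} in G with N→· removed — back-door holds.
P(W|do(N)) = Σ_{A,R} P(W|N,A,R)·P(A,R).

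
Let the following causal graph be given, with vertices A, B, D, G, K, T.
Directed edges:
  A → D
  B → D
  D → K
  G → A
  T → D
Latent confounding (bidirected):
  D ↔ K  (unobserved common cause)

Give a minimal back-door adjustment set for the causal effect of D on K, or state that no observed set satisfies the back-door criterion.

D→K: no observed back-door set.

desc(D)\{D}={K}; candidates ⊆ {A,B,G,T}.
D↔K: latent back-door arc(s) into D.
size 0: {}; under {} D still reaches {A,B,G,K,T} ∋ K.
size 1: {A}, {B}, {G} …(+1); under {A} D still reaches {B,K,T} ∋ K.
size 2: {A,B}, {A,G}, {A,T} …(+3); under {A,B} D still reaches {K,T} ∋ K.
D↔K cannot be blocked by any observed set — no back-door set.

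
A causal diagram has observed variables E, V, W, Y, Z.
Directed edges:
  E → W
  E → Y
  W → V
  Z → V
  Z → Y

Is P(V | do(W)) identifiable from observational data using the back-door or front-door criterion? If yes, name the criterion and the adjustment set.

desc(W)\{W}={V}; candidates ⊆ {E,Y,Z}.
∅: W⊥V given ∅ in G with W→· removed — back-door holds.
P(V|do(W)) = P(V|W) — no adjustment needed.

P(V|do(W)): backdoor, adjust for ∅.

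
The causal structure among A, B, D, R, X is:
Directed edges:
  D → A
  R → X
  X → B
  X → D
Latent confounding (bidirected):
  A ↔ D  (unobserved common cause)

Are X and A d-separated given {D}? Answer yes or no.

Bayes-Ball from X | {D} reaches {A,B,R}.
A ∈ reach(X|{D}) ⇒ X ⊥̸ A | {D}.

No — X and A are d-connected given {D}.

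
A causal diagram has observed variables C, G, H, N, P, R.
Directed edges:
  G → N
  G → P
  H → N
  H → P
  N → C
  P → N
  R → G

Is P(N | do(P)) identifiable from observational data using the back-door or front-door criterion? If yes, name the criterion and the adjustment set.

desc(P)\{P}={C,N}; candidates ⊆ {G,H,R}.
size 0: {}; under {} P still reaches {C,G,H,N,R} ∋ N.
size 1: {G}, {H}, {R}; under {G} P still reaches {C,H,N} ∋ N.
{G,H}: P⊥N given {G,H} in G with P→· removed — back-door holds.
P(N|do(P)) = Σ_{G,H} P(N|P,G,H)·P(G,H).

P(N|do(P)): backdoor, adjust for {G, H}.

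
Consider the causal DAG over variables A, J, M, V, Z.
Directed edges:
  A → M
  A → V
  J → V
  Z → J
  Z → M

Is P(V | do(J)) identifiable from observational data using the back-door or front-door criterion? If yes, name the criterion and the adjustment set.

P(V|do(J)): backdoor, adjust for ∅.

desc(J)\{J}={V}; candidates ⊆ {A,M,Z}.
∅: J⊥V given ∅ in G with J→· removed — back-door holds.
P(V|do(J)) = P(V|J) — no adjustment needed.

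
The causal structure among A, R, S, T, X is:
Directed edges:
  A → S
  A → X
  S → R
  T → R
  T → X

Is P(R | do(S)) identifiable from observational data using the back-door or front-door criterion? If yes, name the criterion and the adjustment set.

P(R|do(S)): backdoor, adjust for ∅.

desc(S)\{S}={R}; candidates ⊆ {A,T,X}.
∅: S⊥R given ∅ in G with S→· removed — back-door holds.
P(R|do(S)) = P(R|S) — no adjustment needed.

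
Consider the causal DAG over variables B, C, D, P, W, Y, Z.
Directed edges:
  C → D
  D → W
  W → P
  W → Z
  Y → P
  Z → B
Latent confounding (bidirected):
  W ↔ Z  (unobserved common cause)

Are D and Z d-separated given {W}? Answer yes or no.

Bayes-Ball from D | {W} reaches {B,C,Z}.
Z ∈ reach(D|{W}) ⇒ D ⊥̸ Z | {W}.

No — D and Z are d-connected given {W}.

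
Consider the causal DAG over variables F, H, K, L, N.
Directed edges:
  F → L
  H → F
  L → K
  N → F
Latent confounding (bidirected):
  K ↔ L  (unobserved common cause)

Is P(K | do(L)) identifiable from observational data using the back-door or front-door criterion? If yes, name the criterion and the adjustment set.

desc(L)\{L}={K}; candidates ⊆ {F,H,N}.
L↔K: latent back-door arc(s) into L.
size 0: {}; under {} L still reaches {F,H,K,N} ∋ K.
size 1: {F}, {H}, {N}; under {F} L still reaches {K} ∋ K.
size 2: {F,H}, {F,N}, {H,N}; under {F,H} L still reaches {K} ∋ K.
L↔K cannot be blocked by any observed set — no back-door set.
No mediator lies on a directed L→…→K path.
Neither criterion identifies P(K|do(L)) in this graph.

P(K|do(L)): not identifiable (no BD/FD set).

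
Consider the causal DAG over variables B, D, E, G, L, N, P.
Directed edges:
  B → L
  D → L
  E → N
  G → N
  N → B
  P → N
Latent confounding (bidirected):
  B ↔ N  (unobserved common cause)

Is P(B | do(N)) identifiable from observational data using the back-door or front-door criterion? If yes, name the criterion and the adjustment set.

desc(N)\{N}={B,L}; candidates ⊆ {D,E,G,P}.
N↔B: latent back-door arc(s) into N.
size 0: {}; under {} N still reaches {B,E,G,L,P} ∋ B.
size 1: {D}, {E}, {G} …(+1); under {D} N still reaches {B,E,G,L,P} ∋ B.
size 2: {D,E}, {D,G}, {D,P} …(+3); under {D,E} N still reaches {B,G,L,P} ∋ B.
N↔B cannot be blocked by any observed set — no back-door set.
No mediator lies on a directed N→…→B path.
Neither criterion identifies P(B|do(N)) in this graph.

P(B|do(N)): not identifiable (no BD/FD set).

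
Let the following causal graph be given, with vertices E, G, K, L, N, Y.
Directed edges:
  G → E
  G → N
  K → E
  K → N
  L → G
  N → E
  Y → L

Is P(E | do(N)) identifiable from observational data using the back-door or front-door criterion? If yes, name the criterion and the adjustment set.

P(E|do(N)): backdoor, adjust for {G, K}.

desc(N)\{N}={E}; candidates ⊆ {G,K,L,Y}.
size 0: {}; under {} N still reaches {E,G,K,L,Y} ∋ E.
size 1: {G}, {K}, {L} …(+1); under {G} N still reaches {E,K} ∋ E.
{G,K}: N⊥E given {G,K} in G with N→· removed — back-door holds.
P(E|do(N)) = Σ_{G,K} P(E|N,G,K)·P(G,K).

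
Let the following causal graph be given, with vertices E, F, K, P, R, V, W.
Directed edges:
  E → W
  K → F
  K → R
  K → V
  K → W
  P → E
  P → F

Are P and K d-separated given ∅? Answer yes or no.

Bayes-Ball from P | ∅ reaches {E,F,W}.
K ∉ reach(P|∅) ⇒ P ⊥ K | ∅.

Yes — P ⊥ K | ∅.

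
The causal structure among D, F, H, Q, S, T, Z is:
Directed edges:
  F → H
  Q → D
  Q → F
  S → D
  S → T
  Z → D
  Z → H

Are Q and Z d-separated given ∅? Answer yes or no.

Bayes-Ball from Q | ∅ reaches {D,F,H}.
Z ∉ reach(Q|∅) ⇒ Q ⊥ Z | ∅.

Yes — Q ⊥ Z | ∅.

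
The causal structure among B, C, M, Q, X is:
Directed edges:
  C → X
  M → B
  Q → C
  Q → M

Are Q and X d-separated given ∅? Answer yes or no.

Bayes-Ball from Q | ∅ reaches {B,C,M,X}.
X ∈ reach(Q|∅) ⇒ Q ⊥̸ X | ∅.

No — Q and X are d-connected given ∅.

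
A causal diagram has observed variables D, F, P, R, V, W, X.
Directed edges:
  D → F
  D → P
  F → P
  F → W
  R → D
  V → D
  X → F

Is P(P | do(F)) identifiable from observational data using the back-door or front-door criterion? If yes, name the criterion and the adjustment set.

desc(F)\{F}={P,W}; candidates ⊆ {D,R,V,X}.
size 0: {}; under {} F still reaches {D,P,R,V,X} ∋ P.
{D}: F⊥P given {D} in G with F→· removed — back-door holds.
P(P|do(F)) = Σ_{D} P(P|F,D)·P(D).

P(P|do(F)): backdoor, adjust for {D}.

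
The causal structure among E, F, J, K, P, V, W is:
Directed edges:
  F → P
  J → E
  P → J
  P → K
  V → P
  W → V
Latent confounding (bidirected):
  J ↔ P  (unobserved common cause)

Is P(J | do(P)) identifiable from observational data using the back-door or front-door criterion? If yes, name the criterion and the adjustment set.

desc(P)\{P}={E,J,K}; candidates ⊆ {F,V,W}.
P↔J: latent back-door arc(s) into P.
size 0: {}; under {} P still reaches {E,F,J,V,W} ∋ J.
size 1: {F}, {V}, {W}; under {F} P still reaches {E,J,V,W} ∋ J.
size 2: {F,V}, {F,W}, {V,W}; under {F,V} P still reaches {E,J} ∋ J.
P↔J cannot be blocked by any observed set — no back-door set.
No mediator lies on a directed P→…→J path.
Neither criterion identifies P(J|do(P)) in this graph.

P(J|do(P)): not identifiable (no BD/FD set).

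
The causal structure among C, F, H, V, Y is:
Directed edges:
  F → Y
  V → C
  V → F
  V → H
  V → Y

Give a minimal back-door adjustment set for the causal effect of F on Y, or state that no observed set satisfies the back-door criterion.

desc(F)\{F}={Y}; candidates ⊆ {C,H,V}.
size 0: {}; under {} F still reaches {C,H,V,Y} ∋ Y.
{V}: F⊥Y given {V} in G with F→· removed — back-door holds.

F→Y: minimal back-door set {V}.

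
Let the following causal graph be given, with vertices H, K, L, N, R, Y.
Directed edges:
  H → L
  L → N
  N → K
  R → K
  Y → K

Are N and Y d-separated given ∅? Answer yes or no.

Yes — N ⊥ Y | ∅.

Bayes-Ball from N | ∅ reaches {H,K,L}.
Y ∉ reach(N|∅) ⇒ N ⊥ Y | ∅.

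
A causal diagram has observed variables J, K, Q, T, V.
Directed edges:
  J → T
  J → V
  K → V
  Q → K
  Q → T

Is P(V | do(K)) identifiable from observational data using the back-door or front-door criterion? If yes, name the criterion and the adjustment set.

P(V|do(K)): backdoor, adjust for ∅.

desc(K)\{K}={V}; candidates ⊆ {J,Q,T}.
∅: K⊥V given ∅ in G with K→· removed — back-door holds.
P(V|do(K)) = P(V|K) — no adjustment needed.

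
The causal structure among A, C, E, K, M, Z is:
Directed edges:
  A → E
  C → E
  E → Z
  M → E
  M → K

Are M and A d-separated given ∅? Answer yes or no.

Bayes-Ball from M | ∅ reaches {E,K,Z}.
A ∉ reach(M|∅) ⇒ M ⊥ A | ∅.

Yes — M ⊥ A | ∅.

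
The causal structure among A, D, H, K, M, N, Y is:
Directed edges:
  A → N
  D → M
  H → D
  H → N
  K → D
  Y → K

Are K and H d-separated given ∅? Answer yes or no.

Bayes-Ball from K | ∅ reaches {D,M,Y}.
H ∉ reach(K|∅) ⇒ K ⊥ H | ∅.

Yes — K ⊥ H | ∅.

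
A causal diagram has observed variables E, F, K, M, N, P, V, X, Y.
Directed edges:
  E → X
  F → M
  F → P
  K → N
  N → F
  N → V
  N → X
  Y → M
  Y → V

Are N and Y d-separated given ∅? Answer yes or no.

Yes — N ⊥ Y | ∅.

Bayes-Ball from N | ∅ reaches {F,K,M,P,V,X}.
Y ∉ reach(N|∅) ⇒ N ⊥ Y | ∅.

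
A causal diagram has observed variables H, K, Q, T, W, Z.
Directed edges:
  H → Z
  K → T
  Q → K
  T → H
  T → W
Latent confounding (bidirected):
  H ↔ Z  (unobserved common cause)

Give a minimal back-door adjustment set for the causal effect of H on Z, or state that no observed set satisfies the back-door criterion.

desc(H)\{H}={Z}; candidates ⊆ {K,Q,T,W}.
H↔Z: latent back-door arc(s) into H.
size 0: {}; under {} H still reaches {K,Q,T,W,Z} ∋ Z.
size 1: {K}, {Q}, {T} …(+1); under {K} H still reaches {T,W,Z} ∋ Z.
size 2: {K,Q}, {K,T}, {K,W} …(+3); under {K,Q} H still reaches {T,W,Z} ∋ Z.
H↔Z cannot be blocked by any observed set — no back-door set.

H→Z: no observed back-door set.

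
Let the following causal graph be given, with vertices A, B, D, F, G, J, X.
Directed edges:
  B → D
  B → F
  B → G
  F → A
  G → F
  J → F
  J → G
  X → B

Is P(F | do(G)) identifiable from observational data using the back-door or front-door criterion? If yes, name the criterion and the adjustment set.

P(F|do(G)): backdoor, adjust for {B, J}.

desc(G)\{G}={A,F}; candidates ⊆ {B,D,J,X}.
size 0: {}; under {} G still reaches {A,B,D,F,J,X} ∋ F.
size 1: {B}, {D}, {J} …(+1); under {B} G still reaches {A,F,J} ∋ F.
{B,J}: G⊥F given {B,J} in G with G→· removed — back-door holds.
P(F|do(G)) = Σ_{B,J} P(F|G,B,J)·P(B,J).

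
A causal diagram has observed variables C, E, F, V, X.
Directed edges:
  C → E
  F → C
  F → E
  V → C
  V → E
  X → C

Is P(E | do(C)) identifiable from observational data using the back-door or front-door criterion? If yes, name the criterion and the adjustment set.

P(E|do(C)): backdoor, adjust for {F, V}.

desc(C)\{C}={E}; candidates ⊆ {F,V,X}.
size 0: {}; under {} C still reaches {E,F,V,X} ∋ E.
size 1: {F}, {V}, {X}; under {F} C still reaches {E,V,X} ∋ E.
{F,V}: C⊥E given {F,V} in G with C→· removed — back-door holds.
P(E|do(C)) = Σ_{F,V} P(E|C,F,V)·P(F,V).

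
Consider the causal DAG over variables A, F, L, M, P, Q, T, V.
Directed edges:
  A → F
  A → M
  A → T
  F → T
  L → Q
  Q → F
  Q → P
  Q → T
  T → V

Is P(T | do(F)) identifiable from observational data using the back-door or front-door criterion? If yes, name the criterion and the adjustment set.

desc(F)\{F}={T,V}; candidates ⊆ {A,L,M,P,Q}.
size 0: {}; under {} F still reaches {A,L,M,P,Q,T,V} ∋ T.
size 1: {A}, {L}, {M} …(+2); under {A} F still reaches {L,P,Q,T,V} ∋ T.
{A,Q}: F⊥T given {A,Q} in G with F→· removed — back-door holds.
P(T|do(F)) = Σ_{A,Q} P(T|F,A,Q)·P(A,Q).

P(T|do(F)): backdoor, adjust for {A, Q}.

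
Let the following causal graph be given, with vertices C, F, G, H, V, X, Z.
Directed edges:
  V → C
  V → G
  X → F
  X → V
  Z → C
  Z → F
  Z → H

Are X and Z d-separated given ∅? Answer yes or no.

Yes — X ⊥ Z | ∅.

Bayes-Ball from X | ∅ reaches {C,F,G,V}.
Z ∉ reach(X|∅) ⇒ X ⊥ Z | ∅.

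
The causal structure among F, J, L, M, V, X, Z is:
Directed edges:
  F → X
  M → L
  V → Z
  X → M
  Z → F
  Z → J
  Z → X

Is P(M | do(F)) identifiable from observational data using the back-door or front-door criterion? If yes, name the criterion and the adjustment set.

desc(F)\{F}={L,M,X}; candidates ⊆ {J,V,Z}.
size 0: {}; under {} F still reaches {J,L,M,V,X,Z} ∋ M.
{Z}: F⊥M given {Z} in G with F→· removed — back-door holds.
P(M|do(F)) = Σ_{Z} P(M|F,Z)·P(Z).

P(M|do(F)): backdoor, adjust for {Z}.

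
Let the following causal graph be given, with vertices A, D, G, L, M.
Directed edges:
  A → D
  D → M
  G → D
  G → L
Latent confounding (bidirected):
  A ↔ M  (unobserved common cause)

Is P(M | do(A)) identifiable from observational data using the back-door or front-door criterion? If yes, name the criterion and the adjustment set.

P(M|do(A)): frontdoor, adjust for {D}.

desc(A)\{A}={D,M}; candidates ⊆ {G,L}.
A↔M: latent back-door arc(s) into A.
size 0: {}; under {} A still reaches {M} ∋ M.
size 1: {G}, {L}; under {G} A still reaches {M} ∋ M.
size 2: {G,L}; under {G,L} A still reaches {M} ∋ M.
A↔M cannot be blocked by any observed set — no back-door set.
{D}: (i) intercepts every directed A→M path; (ii) no back-door A→{D}; (iii) {A} blocks every back-door {D}→M. Front-door holds.
P(M|do(A)) = Σ_{D} P(D|A) Σ_{A'} P(M|D,A')P(A').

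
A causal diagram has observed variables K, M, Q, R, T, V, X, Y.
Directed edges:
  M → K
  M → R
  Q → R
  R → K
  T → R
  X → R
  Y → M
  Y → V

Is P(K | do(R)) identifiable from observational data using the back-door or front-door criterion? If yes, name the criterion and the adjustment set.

desc(R)\{R}={K}; candidates ⊆ {M,Q,T,V,X,Y}.
size 0: {}; under {} R still reaches {K,M,Q,T,V,X,Y} ∋ K.
{M}: R⊥K given {M} in G with R→· removed — back-door holds.
P(K|do(R)) = Σ_{M} P(K|R,M)·P(M).

P(K|do(R)): backdoor, adjust for {M}.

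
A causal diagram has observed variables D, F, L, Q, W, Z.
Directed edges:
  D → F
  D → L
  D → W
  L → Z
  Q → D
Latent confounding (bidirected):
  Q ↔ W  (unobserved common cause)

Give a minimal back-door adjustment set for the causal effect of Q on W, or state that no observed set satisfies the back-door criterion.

desc(Q)\{Q}={D,F,L,W,Z}; candidates ⊆ {—}.
Q↔W: latent back-door arc(s) into Q.
size 0: {}; under {} Q still reaches {W} ∋ W.
Q↔W cannot be blocked by any observed set — no back-door set.

Q→W: no observed back-door set.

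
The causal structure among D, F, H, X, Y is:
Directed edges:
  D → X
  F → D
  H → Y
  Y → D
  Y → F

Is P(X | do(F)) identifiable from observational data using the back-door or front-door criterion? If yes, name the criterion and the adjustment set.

desc(F)\{F}={D,X}; candidates ⊆ {H,Y}.
size 0: {}; under {} F still reaches {D,H,X,Y} ∋ X.
{Y}: F⊥X given {Y} in G with F→· removed — back-door holds.
P(X|do(F)) = Σ_{Y} P(X|F,Y)·P(Y).

P(X|do(F)): backdoor, adjust for {Y}.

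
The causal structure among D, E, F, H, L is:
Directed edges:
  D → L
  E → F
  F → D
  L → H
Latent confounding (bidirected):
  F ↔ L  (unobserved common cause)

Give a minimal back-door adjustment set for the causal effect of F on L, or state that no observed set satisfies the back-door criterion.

F→L: no observed back-door set.

desc(F)\{F}={D,H,L}; candidates ⊆ {E}.
F↔L: latent back-door arc(s) into F.
size 0: {}; under {} F still reaches {E,H,L} ∋ L.
size 1: {E}; under {E} F still reaches {H,L} ∋ L.
F↔L cannot be blocked by any observed set — no back-door set.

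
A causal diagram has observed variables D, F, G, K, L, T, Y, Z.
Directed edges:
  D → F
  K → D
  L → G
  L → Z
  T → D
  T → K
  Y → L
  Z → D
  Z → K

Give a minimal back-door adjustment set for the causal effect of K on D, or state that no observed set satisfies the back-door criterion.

K→D: minimal back-door set {T, Z}.

desc(K)\{K}={D,F}; candidates ⊆ {G,L,T,Y,Z}.
size 0: {}; under {} K still reaches {D,F,G,L,T,Y,Z} ∋ D.
size 1: {G}, {L}, {T} …(+2); under {G} K still reaches {D,F,L,T,Y,Z} ∋ D.
{T,Z}: K⊥D given {T,Z} in G with K→· removed — back-door holds.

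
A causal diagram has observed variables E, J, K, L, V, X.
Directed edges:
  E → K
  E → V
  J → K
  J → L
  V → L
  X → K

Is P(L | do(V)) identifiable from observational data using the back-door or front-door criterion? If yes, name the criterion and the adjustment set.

P(L|do(V)): backdoor, adjust for ∅.

desc(V)\{V}={L}; candidates ⊆ {E,J,K,X}.
∅: V⊥L given ∅ in G with V→· removed — back-door holds.
P(L|do(V)) = P(L|V) — no adjustment needed.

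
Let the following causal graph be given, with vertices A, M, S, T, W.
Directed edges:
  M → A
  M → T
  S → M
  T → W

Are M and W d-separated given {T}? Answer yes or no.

Bayes-Ball from M | {T} reaches {A,S}.
W ∉ reach(M|{T}) ⇒ M ⊥ W | {T}.

Yes — M ⊥ W | {T}.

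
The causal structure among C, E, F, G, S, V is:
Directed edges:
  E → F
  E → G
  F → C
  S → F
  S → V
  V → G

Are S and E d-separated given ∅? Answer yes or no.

Yes — S ⊥ E | ∅.

Bayes-Ball from S | ∅ reaches {C,F,G,V}.
E ∉ reach(S|∅) ⇒ S ⊥ E | ∅.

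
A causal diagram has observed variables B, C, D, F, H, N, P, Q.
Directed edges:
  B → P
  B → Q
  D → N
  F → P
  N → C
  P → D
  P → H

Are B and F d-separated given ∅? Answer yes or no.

Yes — B ⊥ F | ∅.

Bayes-Ball from B | ∅ reaches {C,D,H,N,P,Q}.
F ∉ reach(B|∅) ⇒ B ⊥ F | ∅.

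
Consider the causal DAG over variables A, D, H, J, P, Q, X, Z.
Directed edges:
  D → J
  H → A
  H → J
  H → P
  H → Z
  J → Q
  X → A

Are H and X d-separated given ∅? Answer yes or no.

Bayes-Ball from H | ∅ reaches {A,J,P,Q,Z}.
X ∉ reach(H|∅) ⇒ H ⊥ X | ∅.

Yes — H ⊥ X | ∅.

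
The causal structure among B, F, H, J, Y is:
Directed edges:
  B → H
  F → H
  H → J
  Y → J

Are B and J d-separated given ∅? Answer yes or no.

Bayes-Ball from B | ∅ reaches {H,J}.
J ∈ reach(B|∅) ⇒ B ⊥̸ J | ∅.

No — B and J are d-connected given ∅.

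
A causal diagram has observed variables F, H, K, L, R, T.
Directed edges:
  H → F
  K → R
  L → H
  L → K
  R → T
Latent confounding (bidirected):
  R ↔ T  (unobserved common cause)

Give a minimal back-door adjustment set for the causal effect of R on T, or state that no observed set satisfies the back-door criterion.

desc(R)\{R}={T}; candidates ⊆ {F,H,K,L}.
R↔T: latent back-door arc(s) into R.
size 0: {}; under {} R still reaches {F,H,K,L,T} ∋ T.
size 1: {F}, {H}, {K} …(+1); under {F} R still reaches {H,K,L,T} ∋ T.
size 2: {F,H}, {F,K}, {F,L} …(+3); under {F,H} R still reaches {K,L,T} ∋ T.
R↔T cannot be blocked by any observed set — no back-door set.

R→T: no observed back-door set.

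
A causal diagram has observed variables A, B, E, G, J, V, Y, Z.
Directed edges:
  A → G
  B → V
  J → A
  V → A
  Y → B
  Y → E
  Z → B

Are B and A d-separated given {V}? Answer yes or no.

Yes — B ⊥ A | {V}.

Bayes-Ball from B | {V} reaches {E,Y,Z}.
A ∉ reach(B|{V}) ⇒ B ⊥ A | {V}.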